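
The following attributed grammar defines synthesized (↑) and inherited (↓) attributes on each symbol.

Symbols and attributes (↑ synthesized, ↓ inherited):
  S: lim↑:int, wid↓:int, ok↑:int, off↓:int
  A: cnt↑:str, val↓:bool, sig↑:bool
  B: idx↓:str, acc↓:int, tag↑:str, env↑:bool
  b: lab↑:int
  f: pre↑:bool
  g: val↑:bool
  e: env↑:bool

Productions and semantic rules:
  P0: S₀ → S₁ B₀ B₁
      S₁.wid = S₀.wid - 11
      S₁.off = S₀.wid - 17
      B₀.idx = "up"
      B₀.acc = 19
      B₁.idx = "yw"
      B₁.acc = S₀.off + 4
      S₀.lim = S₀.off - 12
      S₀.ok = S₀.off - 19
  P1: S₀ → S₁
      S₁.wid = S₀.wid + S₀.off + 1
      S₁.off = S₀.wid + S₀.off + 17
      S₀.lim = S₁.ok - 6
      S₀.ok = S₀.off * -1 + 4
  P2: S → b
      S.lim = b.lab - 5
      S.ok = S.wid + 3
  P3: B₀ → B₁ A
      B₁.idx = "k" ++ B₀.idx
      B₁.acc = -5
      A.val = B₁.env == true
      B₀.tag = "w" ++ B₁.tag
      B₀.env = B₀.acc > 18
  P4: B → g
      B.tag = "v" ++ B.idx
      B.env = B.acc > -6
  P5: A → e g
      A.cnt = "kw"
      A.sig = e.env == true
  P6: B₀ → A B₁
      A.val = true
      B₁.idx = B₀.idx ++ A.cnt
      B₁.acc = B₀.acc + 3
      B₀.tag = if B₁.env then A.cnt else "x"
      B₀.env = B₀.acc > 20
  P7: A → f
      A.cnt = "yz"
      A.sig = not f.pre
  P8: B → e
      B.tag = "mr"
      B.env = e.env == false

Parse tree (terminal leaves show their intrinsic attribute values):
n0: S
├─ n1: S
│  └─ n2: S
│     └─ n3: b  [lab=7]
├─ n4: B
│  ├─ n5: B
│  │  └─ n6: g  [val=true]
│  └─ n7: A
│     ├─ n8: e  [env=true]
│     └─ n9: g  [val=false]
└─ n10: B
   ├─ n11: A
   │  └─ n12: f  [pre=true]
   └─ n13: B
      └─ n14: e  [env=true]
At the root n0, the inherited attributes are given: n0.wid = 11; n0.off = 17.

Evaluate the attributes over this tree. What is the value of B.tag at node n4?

"wvkup"

1. n0.wid = 11  [given at root]
2. n0.off = 17  [given at root]
3. n1.wid = 0  [S₀.wid - 11]
4. n1.off = -6  [S₀.wid - 17]
5. n2.wid = -5  [S₀.wid + S₀.off + 1]
6. n2.off = 11  [S₀.wid + S₀.off + 17]
7. n3.lab = 7  [terminal]
8. n2.lim = 2  [b.lab - 5]
9. n2.ok = -2  [S.wid + 3]
10. n1.lim = -8  [S₁.ok - 6]
11. n1.ok = 10  [S₀.off * -1 + 4]
12. n4.idx = "up"  ["up"]
13. n4.acc = 19  [19]
14. n5.idx = "kup"  ["k" ++ B₀.idx]
15. n5.acc = -5  [-5]
16. n6.val = true  [terminal]
17. n5.tag = "vkup"  ["v" ++ B.idx]
18. n5.env = true  [B.acc > -6]
19. n7.val = true  [B₁.env == true]
20. n8.env = true  [terminal]
21. n9.val = false  [terminal]
22. n7.cnt = "kw"  ["kw"]
23. n7.sig = true  [e.env == true]
24. n4.tag = "wvkup"  ["w" ++ B₁.tag]
25. n4.env = true  [B₀.acc > 18]
26. n10.idx = "yw"  ["yw"]
27. n10.acc = 21  [S₀.off + 4]
28. n11.val = true  [true]
29. n12.pre = true  [terminal]
30. n11.cnt = "yz"  ["yz"]
31. n11.sig = false  [not f.pre]
32. n13.idx = "ywyz"  [B₀.idx ++ A.cnt]
33. n13.acc = 24  [B₀.acc + 3]
34. n14.env = true  [terminal]
35. n13.tag = "mr"  ["mr"]
36. n13.env = false  [e.env == false]
37. n10.tag = "x"  [if B₁.env then A.cnt else "x"]
38. n10.env = true  [B₀.acc > 20]
39. n0.lim = 5  [S₀.off - 12]
40. n0.ok = -2  [S₀.off - 19]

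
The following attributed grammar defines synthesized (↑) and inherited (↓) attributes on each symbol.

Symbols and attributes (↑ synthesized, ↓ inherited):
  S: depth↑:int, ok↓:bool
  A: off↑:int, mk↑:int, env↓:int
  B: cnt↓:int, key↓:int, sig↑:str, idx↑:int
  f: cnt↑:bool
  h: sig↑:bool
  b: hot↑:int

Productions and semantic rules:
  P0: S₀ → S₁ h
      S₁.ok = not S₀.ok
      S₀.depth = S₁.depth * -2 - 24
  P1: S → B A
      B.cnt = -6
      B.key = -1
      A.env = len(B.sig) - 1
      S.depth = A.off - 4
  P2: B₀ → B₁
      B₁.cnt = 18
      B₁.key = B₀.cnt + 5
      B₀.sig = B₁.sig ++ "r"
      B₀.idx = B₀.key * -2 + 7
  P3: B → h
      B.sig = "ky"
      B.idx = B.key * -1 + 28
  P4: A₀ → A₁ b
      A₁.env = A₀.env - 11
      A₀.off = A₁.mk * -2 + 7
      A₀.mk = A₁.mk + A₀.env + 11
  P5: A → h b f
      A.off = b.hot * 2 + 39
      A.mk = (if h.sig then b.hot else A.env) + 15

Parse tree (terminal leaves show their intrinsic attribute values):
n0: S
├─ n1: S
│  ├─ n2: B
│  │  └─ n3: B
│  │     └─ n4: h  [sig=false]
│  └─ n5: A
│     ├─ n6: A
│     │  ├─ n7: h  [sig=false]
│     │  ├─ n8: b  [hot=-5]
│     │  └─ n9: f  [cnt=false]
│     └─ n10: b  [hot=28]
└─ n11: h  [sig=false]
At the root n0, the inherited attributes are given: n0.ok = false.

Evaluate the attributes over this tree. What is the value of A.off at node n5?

1. n0.ok = false  [given at root]
2. n1.ok = true  [not S₀.ok]
3. n2.cnt = -6  [-6]
4. n2.key = -1  [-1]
5. n3.cnt = 18  [18]
6. n3.key = -1  [B₀.cnt + 5]
7. n4.sig = false  [terminal]
8. n3.sig = "ky"  ["ky"]
9. n3.idx = 29  [B.key * -1 + 28]
10. n2.sig = "kyr"  [B₁.sig ++ "r"]
11. n2.idx = 9  [B₀.key * -2 + 7]
12. n5.env = 2  [len(B.sig) - 1]
13. n6.env = -9  [A₀.env - 11]
14. n7.sig = false  [terminal]
15. n8.hot = -5  [terminal]
16. n9.cnt = false  [terminal]
17. n6.off = 29  [b.hot * 2 + 39]
18. n6.mk = 6  [(if h.sig then b.hot else A.env) + 15]
19. n10.hot = 28  [terminal]
20. n5.off = -5  [A₁.mk * -2 + 7]
21. n5.mk = 19  [A₁.mk + A₀.env + 11]
22. n1.depth = -9  [A.off - 4]
23. n11.sig = false  [terminal]
24. n0.depth = -6  [S₁.depth * -2 - 24]

-5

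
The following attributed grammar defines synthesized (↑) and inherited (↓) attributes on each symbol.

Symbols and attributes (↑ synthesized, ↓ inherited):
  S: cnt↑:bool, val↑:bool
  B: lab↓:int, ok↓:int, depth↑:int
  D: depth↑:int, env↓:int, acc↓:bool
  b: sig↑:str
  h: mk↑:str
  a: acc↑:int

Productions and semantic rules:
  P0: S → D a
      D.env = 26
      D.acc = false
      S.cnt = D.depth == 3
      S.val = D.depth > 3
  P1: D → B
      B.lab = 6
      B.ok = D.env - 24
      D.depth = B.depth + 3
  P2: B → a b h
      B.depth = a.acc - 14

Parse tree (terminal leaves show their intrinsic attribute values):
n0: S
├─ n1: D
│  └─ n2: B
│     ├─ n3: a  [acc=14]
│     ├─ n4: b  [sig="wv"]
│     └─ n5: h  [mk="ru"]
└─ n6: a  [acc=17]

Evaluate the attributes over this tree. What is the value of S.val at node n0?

false

1. n1.env = 26  [26]
2. n1.acc = false  [false]
3. n2.lab = 6  [6]
4. n2.ok = 2  [D.env - 24]
5. n3.acc = 14  [terminal]
6. n4.sig = "wv"  [terminal]
7. n5.mk = "ru"  [terminal]
8. n2.depth = 0  [a.acc - 14]
9. n1.depth = 3  [B.depth + 3]
10. n6.acc = 17  [terminal]
11. n0.cnt = true  [D.depth == 3]
12. n0.val = false  [D.depth > 3]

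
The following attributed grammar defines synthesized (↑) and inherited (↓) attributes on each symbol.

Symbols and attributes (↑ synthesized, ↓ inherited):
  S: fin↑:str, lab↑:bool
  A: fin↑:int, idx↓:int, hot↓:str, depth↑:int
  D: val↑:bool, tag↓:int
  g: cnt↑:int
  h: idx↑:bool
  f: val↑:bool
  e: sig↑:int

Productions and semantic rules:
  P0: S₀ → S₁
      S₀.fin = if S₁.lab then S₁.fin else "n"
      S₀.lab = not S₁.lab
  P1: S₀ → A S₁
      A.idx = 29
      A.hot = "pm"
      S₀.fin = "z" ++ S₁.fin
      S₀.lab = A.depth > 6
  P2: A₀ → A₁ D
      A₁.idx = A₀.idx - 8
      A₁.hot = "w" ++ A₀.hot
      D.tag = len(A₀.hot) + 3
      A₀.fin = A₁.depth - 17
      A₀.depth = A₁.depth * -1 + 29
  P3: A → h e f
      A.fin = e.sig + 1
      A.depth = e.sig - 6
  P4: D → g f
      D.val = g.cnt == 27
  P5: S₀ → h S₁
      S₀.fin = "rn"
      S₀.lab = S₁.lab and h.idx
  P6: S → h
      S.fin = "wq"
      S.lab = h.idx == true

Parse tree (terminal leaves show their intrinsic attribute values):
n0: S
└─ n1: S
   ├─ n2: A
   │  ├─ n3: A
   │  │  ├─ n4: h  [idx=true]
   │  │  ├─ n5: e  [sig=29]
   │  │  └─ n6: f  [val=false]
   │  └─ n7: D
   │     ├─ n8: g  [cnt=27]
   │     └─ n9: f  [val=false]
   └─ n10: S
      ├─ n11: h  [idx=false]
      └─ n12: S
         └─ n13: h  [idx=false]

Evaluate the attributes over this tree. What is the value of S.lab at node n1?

false

1. n2.idx = 29  [29]
2. n2.hot = "pm"  ["pm"]
3. n3.idx = 21  [A₀.idx - 8]
4. n3.hot = "wpm"  ["w" ++ A₀.hot]
5. n4.idx = true  [terminal]
6. n5.sig = 29  [terminal]
7. n6.val = false  [terminal]
8. n3.fin = 30  [e.sig + 1]
9. n3.depth = 23  [e.sig - 6]
10. n7.tag = 5  [len(A₀.hot) + 3]
11. n8.cnt = 27  [terminal]
12. n9.val = false  [terminal]
13. n7.val = true  [g.cnt == 27]
14. n2.fin = 6  [A₁.depth - 17]
15. n2.depth = 6  [A₁.depth * -1 + 29]
16. n11.idx = false  [terminal]
17. n13.idx = false  [terminal]
18. n12.fin = "wq"  ["wq"]
19. n12.lab = false  [h.idx == true]
20. n10.fin = "rn"  ["rn"]
21. n10.lab = false  [S₁.lab and h.idx]
22. n1.fin = "zrn"  ["z" ++ S₁.fin]
23. n1.lab = false  [A.depth > 6]
24. n0.fin = "n"  [if S₁.lab then S₁.fin else "n"]
25. n0.lab = true  [not S₁.lab]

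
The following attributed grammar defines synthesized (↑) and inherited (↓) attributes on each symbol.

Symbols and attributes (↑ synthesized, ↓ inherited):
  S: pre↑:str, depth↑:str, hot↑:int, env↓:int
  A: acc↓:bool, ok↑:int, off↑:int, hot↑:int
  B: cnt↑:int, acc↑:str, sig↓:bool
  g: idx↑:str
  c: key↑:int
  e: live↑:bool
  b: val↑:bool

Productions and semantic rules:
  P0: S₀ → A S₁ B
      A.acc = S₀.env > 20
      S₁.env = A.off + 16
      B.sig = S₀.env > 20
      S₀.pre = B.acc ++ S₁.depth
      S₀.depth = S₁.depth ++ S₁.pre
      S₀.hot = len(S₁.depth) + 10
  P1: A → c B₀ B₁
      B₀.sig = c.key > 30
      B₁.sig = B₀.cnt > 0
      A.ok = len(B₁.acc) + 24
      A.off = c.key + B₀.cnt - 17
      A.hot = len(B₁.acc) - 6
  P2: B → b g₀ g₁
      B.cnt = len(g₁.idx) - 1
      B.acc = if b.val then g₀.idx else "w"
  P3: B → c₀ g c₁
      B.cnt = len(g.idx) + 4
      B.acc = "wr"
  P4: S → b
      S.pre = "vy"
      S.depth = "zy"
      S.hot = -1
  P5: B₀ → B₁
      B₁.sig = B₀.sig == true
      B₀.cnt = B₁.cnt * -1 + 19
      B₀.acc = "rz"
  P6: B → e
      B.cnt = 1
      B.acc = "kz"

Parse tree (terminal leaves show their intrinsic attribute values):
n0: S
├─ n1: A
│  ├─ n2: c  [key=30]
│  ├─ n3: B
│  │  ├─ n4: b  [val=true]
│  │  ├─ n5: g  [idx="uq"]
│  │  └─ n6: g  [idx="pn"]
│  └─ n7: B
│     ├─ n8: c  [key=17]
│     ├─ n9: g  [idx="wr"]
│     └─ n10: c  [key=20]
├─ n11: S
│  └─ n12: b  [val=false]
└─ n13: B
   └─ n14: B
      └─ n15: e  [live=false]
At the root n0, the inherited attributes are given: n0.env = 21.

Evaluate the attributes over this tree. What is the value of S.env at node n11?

30

1. n0.env = 21  [given at root]
2. n1.acc = true  [S₀.env > 20]
3. n2.key = 30  [terminal]
4. n3.sig = false  [c.key > 30]
5. n4.val = true  [terminal]
6. n5.idx = "uq"  [terminal]
7. n6.idx = "pn"  [terminal]
8. n3.cnt = 1  [len(g₁.idx) - 1]
9. n3.acc = "uq"  [if b.val then g₀.idx else "w"]
10. n7.sig = true  [B₀.cnt > 0]
11. n8.key = 17  [terminal]
12. n9.idx = "wr"  [terminal]
13. n10.key = 20  [terminal]
14. n7.cnt = 6  [len(g.idx) + 4]
15. n7.acc = "wr"  ["wr"]
16. n1.ok = 26  [len(B₁.acc) + 24]
17. n1.off = 14  [c.key + B₀.cnt - 17]
18. n1.hot = -4  [len(B₁.acc) - 6]
19. n11.env = 30  [A.off + 16]
20. n12.val = false  [terminal]
21. n11.pre = "vy"  ["vy"]
22. n11.depth = "zy"  ["zy"]
23. n11.hot = -1  [-1]
24. n13.sig = true  [S₀.env > 20]
25. n14.sig = true  [B₀.sig == true]
26. n15.live = false  [terminal]
27. n14.cnt = 1  [1]
28. n14.acc = "kz"  ["kz"]
29. n13.cnt = 18  [B₁.cnt * -1 + 19]
30. n13.acc = "rz"  ["rz"]
31. n0.pre = "rzzy"  [B.acc ++ S₁.depth]
32. n0.depth = "zyvy"  [S₁.depth ++ S₁.pre]
33. n0.hot = 12  [len(S₁.depth) + 10]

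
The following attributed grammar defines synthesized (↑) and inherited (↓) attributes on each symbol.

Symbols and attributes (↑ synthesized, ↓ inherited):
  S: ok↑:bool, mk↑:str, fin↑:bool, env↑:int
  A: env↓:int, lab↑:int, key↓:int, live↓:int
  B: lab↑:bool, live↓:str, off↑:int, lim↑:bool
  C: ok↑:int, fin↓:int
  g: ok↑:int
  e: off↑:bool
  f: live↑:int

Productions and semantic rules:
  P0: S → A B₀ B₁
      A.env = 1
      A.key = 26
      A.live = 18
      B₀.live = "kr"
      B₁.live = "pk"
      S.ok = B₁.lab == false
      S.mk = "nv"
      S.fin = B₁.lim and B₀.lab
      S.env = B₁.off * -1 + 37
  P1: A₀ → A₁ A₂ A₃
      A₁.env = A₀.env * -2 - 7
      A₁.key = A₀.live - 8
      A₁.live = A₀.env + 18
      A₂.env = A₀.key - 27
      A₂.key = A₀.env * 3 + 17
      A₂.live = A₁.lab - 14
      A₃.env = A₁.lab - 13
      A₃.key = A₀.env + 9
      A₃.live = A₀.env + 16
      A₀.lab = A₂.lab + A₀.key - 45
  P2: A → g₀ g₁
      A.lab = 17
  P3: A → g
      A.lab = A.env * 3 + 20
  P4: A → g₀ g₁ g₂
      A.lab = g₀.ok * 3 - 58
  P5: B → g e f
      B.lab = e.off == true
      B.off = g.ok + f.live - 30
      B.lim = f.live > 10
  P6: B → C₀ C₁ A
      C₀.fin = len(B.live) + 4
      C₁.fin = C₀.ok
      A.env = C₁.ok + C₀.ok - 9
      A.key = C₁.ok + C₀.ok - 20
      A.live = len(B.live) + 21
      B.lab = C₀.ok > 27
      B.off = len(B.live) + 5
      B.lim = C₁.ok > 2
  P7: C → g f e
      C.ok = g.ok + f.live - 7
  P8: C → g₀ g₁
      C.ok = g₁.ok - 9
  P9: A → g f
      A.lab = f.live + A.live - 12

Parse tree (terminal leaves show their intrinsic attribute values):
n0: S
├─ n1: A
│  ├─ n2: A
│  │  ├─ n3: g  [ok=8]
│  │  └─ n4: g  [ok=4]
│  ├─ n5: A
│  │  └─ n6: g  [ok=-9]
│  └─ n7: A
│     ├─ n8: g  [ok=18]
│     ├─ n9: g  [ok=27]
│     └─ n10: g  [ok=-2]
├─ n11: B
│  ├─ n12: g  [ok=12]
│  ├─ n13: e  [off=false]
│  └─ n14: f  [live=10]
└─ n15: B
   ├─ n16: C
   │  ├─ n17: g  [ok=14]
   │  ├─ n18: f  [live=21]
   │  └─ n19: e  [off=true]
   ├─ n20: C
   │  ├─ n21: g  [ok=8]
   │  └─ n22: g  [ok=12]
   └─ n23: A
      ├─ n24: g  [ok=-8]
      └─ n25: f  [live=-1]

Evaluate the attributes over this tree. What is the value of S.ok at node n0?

false

1. n1.env = 1  [1]
2. n1.key = 26  [26]
3. n1.live = 18  [18]
4. n2.env = -9  [A₀.env * -2 - 7]
5. n2.key = 10  [A₀.live - 8]
6. n2.live = 19  [A₀.env + 18]
7. n3.ok = 8  [terminal]
8. n4.ok = 4  [terminal]
9. n2.lab = 17  [17]
10. n5.env = -1  [A₀.key - 27]
11. n5.key = 20  [A₀.env * 3 + 17]
12. n5.live = 3  [A₁.lab - 14]
13. n6.ok = -9  [terminal]
14. n5.lab = 17  [A.env * 3 + 20]
15. n7.env = 4  [A₁.lab - 13]
16. n7.key = 10  [A₀.env + 9]
17. n7.live = 17  [A₀.env + 16]
18. n8.ok = 18  [terminal]
19. n9.ok = 27  [terminal]
20. n10.ok = -2  [terminal]
21. n7.lab = -4  [g₀.ok * 3 - 58]
22. n1.lab = -2  [A₂.lab + A₀.key - 45]
23. n11.live = "kr"  ["kr"]
24. n12.ok = 12  [terminal]
25. n13.off = false  [terminal]
26. n14.live = 10  [terminal]
27. n11.lab = false  [e.off == true]
28. n11.off = -8  [g.ok + f.live - 30]
29. n11.lim = false  [f.live > 10]
30. n15.live = "pk"  ["pk"]
31. n16.fin = 6  [len(B.live) + 4]
32. n17.ok = 14  [terminal]
33. n18.live = 21  [terminal]
34. n19.off = true  [terminal]
35. n16.ok = 28  [g.ok + f.live - 7]
36. n20.fin = 28  [C₀.ok]
37. n21.ok = 8  [terminal]
38. n22.ok = 12  [terminal]
39. n20.ok = 3  [g₁.ok - 9]
40. n23.env = 22  [C₁.ok + C₀.ok - 9]
41. n23.key = 11  [C₁.ok + C₀.ok - 20]
42. n23.live = 23  [len(B.live) + 21]
43. n24.ok = -8  [terminal]
44. n25.live = -1  [terminal]
45. n23.lab = 10  [f.live + A.live - 12]
46. n15.lab = true  [C₀.ok > 27]
47. n15.off = 7  [len(B.live) + 5]
48. n15.lim = true  [C₁.ok > 2]
49. n0.ok = false  [B₁.lab == false]
50. n0.mk = "nv"  ["nv"]
51. n0.fin = false  [B₁.lim and B₀.lab]
52. n0.env = 30  [B₁.off * -1 + 37]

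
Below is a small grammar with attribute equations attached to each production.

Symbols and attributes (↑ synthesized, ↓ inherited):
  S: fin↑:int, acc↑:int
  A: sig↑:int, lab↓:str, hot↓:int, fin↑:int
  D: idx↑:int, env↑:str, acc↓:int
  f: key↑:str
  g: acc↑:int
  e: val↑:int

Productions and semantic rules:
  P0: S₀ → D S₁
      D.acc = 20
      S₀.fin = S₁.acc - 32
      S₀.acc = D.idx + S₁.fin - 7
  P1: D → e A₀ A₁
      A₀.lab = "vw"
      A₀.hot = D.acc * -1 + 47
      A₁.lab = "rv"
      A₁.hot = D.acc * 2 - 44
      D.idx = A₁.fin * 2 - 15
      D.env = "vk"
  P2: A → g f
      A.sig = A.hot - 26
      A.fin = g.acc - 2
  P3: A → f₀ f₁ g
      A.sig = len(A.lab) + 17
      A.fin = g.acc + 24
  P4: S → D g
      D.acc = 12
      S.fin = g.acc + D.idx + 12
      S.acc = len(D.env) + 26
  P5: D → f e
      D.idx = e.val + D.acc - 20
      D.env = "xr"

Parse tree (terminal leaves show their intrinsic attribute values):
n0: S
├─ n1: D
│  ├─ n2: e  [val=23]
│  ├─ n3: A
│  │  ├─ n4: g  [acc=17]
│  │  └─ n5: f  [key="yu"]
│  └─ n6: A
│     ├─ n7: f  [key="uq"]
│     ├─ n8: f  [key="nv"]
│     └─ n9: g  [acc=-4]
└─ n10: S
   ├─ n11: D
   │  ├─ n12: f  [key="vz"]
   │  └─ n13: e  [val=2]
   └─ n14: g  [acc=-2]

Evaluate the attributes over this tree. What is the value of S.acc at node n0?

22

1. n1.acc = 20  [20]
2. n2.val = 23  [terminal]
3. n3.lab = "vw"  ["vw"]
4. n3.hot = 27  [D.acc * -1 + 47]
5. n4.acc = 17  [terminal]
6. n5.key = "yu"  [terminal]
7. n3.sig = 1  [A.hot - 26]
8. n3.fin = 15  [g.acc - 2]
9. n6.lab = "rv"  ["rv"]
10. n6.hot = -4  [D.acc * 2 - 44]
11. n7.key = "uq"  [terminal]
12. n8.key = "nv"  [terminal]
13. n9.acc = -4  [terminal]
14. n6.sig = 19  [len(A.lab) + 17]
15. n6.fin = 20  [g.acc + 24]
16. n1.idx = 25  [A₁.fin * 2 - 15]
17. n1.env = "vk"  ["vk"]
18. n11.acc = 12  [12]
19. n12.key = "vz"  [terminal]
20. n13.val = 2  [terminal]
21. n11.idx = -6  [e.val + D.acc - 20]
22. n11.env = "xr"  ["xr"]
23. n14.acc = -2  [terminal]
24. n10.fin = 4  [g.acc + D.idx + 12]
25. n10.acc = 28  [len(D.env) + 26]
26. n0.fin = -4  [S₁.acc - 32]
27. n0.acc = 22  [D.idx + S₁.fin - 7]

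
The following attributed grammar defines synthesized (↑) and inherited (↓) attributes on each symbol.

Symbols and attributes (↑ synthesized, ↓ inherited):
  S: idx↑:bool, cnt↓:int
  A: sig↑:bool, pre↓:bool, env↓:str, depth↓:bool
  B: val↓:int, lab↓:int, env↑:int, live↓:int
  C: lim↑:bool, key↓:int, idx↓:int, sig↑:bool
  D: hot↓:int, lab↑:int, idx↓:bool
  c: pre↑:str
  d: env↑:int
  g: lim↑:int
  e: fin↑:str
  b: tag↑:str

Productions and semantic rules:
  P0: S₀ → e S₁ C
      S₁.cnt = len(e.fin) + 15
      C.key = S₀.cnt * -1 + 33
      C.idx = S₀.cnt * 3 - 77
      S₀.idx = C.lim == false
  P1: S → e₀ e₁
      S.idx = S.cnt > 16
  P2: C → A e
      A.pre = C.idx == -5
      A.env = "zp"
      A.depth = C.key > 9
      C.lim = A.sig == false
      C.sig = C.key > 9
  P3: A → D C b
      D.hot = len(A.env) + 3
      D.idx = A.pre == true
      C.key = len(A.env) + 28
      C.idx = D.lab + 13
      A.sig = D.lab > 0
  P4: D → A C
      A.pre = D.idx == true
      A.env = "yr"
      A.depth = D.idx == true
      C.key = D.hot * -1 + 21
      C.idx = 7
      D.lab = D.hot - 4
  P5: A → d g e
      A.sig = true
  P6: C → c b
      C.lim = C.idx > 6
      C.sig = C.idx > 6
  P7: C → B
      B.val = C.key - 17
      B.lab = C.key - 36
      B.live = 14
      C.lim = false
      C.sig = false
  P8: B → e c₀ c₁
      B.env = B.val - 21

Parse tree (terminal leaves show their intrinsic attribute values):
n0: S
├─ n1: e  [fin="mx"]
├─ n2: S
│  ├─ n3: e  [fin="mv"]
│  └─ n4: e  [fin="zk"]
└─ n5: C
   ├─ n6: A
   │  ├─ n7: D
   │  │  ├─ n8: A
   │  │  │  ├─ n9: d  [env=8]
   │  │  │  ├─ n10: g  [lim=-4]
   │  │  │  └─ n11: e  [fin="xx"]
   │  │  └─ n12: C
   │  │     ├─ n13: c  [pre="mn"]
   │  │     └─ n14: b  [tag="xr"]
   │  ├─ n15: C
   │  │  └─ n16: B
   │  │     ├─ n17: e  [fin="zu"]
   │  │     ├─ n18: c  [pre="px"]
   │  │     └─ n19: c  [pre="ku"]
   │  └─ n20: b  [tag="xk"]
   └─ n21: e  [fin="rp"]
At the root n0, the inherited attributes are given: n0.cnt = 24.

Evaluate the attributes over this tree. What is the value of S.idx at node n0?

true

1. n0.cnt = 24  [given at root]
2. n1.fin = "mx"  [terminal]
3. n2.cnt = 17  [len(e.fin) + 15]
4. n3.fin = "mv"  [terminal]
5. n4.fin = "zk"  [terminal]
6. n2.idx = true  [S.cnt > 16]
7. n5.key = 9  [S₀.cnt * -1 + 33]
8. n5.idx = -5  [S₀.cnt * 3 - 77]
9. n6.pre = true  [C.idx == -5]
10. n6.env = "zp"  ["zp"]
11. n6.depth = false  [C.key > 9]
12. n7.hot = 5  [len(A.env) + 3]
13. n7.idx = true  [A.pre == true]
14. n8.pre = true  [D.idx == true]
15. n8.env = "yr"  ["yr"]
16. n8.depth = true  [D.idx == true]
17. n9.env = 8  [terminal]
18. n10.lim = -4  [terminal]
19. n11.fin = "xx"  [terminal]
20. n8.sig = true  [true]
21. n12.key = 16  [D.hot * -1 + 21]
22. n12.idx = 7  [7]
23. n13.pre = "mn"  [terminal]
24. n14.tag = "xr"  [terminal]
25. n12.lim = true  [C.idx > 6]
26. n12.sig = true  [C.idx > 6]
27. n7.lab = 1  [D.hot - 4]
28. n15.key = 30  [len(A.env) + 28]
29. n15.idx = 14  [D.lab + 13]
30. n16.val = 13  [C.key - 17]
31. n16.lab = -6  [C.key - 36]
32. n16.live = 14  [14]
33. n17.fin = "zu"  [terminal]
34. n18.pre = "px"  [terminal]
35. n19.pre = "ku"  [terminal]
36. n16.env = -8  [B.val - 21]
37. n15.lim = false  [false]
38. n15.sig = false  [false]
39. n20.tag = "xk"  [terminal]
40. n6.sig = true  [D.lab > 0]
41. n21.fin = "rp"  [terminal]
42. n5.lim = false  [A.sig == false]
43. n5.sig = false  [C.key > 9]
44. n0.idx = true  [C.lim == false]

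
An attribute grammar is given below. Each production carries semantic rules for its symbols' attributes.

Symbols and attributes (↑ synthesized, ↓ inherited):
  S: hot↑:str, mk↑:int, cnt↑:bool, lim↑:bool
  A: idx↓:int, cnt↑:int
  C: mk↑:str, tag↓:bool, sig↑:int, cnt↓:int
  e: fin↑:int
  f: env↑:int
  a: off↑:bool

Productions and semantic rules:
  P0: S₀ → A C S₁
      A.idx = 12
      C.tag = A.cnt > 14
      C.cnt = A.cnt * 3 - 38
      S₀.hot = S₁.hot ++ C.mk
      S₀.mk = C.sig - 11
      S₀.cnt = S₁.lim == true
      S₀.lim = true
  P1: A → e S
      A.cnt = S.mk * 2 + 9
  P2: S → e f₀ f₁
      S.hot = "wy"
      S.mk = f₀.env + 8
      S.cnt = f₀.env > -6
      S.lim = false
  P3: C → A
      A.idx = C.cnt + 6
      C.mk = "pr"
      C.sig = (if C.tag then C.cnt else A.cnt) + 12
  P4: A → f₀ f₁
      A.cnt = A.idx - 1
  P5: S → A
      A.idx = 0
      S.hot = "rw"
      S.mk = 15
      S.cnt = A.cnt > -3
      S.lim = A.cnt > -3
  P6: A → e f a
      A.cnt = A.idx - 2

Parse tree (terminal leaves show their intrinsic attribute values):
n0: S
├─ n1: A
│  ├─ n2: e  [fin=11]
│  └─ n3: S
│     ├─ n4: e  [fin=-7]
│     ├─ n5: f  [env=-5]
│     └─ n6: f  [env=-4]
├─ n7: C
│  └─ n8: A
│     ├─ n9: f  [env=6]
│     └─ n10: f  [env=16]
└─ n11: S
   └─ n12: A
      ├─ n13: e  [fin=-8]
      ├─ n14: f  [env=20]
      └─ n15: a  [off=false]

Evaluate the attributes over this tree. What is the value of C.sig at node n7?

1. n1.idx = 12  [12]
2. n2.fin = 11  [terminal]
3. n4.fin = -7  [terminal]
4. n5.env = -5  [terminal]
5. n6.env = -4  [terminal]
6. n3.hot = "wy"  ["wy"]
7. n3.mk = 3  [f₀.env + 8]
8. n3.cnt = true  [f₀.env > -6]
9. n3.lim = false  [false]
10. n1.cnt = 15  [S.mk * 2 + 9]
11. n7.tag = true  [A.cnt > 14]
12. n7.cnt = 7  [A.cnt * 3 - 38]
13. n8.idx = 13  [C.cnt + 6]
14. n9.env = 6  [terminal]
15. n10.env = 16  [terminal]
16. n8.cnt = 12  [A.idx - 1]
17. n7.mk = "pr"  ["pr"]
18. n7.sig = 19  [(if C.tag then C.cnt else A.cnt) + 12]
19. n12.idx = 0  [0]
20. n13.fin = -8  [terminal]
21. n14.env = 20  [terminal]
22. n15.off = false  [terminal]
23. n12.cnt = -2  [A.idx - 2]
24. n11.hot = "rw"  ["rw"]
25. n11.mk = 15  [15]
26. n11.cnt = true  [A.cnt > -3]
27. n11.lim = true  [A.cnt > -3]
28. n0.hot = "rwpr"  [S₁.hot ++ C.mk]
29. n0.mk = 8  [C.sig - 11]
30. n0.cnt = true  [S₁.lim == true]
31. n0.lim = true  [true]

19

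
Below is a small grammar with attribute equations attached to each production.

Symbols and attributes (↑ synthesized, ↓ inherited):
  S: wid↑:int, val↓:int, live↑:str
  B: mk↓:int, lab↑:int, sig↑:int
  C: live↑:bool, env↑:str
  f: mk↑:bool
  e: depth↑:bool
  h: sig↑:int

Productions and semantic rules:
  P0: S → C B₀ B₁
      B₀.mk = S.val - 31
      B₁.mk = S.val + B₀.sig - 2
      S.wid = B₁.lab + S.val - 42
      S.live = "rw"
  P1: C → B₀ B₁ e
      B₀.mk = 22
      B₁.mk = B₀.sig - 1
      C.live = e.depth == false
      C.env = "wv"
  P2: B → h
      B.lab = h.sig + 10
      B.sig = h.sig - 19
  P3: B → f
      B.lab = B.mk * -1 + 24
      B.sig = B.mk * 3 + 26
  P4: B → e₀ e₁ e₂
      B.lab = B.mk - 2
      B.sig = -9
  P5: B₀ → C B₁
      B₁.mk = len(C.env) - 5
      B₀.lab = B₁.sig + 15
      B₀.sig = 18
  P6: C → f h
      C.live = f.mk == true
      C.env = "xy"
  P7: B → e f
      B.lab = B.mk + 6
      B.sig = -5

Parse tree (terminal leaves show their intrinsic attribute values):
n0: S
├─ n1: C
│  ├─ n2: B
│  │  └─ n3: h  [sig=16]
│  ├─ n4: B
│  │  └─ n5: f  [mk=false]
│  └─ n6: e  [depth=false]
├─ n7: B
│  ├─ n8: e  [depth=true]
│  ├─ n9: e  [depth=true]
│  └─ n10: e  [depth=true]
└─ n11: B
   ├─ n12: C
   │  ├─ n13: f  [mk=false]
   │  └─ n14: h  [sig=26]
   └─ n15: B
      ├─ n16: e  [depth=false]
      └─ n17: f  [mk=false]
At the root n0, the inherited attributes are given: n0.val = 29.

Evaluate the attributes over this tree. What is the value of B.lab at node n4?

28

1. n0.val = 29  [given at root]
2. n2.mk = 22  [22]
3. n3.sig = 16  [terminal]
4. n2.lab = 26  [h.sig + 10]
5. n2.sig = -3  [h.sig - 19]
6. n4.mk = -4  [B₀.sig - 1]
7. n5.mk = false  [terminal]
8. n4.lab = 28  [B.mk * -1 + 24]
9. n4.sig = 14  [B.mk * 3 + 26]
10. n6.depth = false  [terminal]
11. n1.live = true  [e.depth == false]
12. n1.env = "wv"  ["wv"]
13. n7.mk = -2  [S.val - 31]
14. n8.depth = true  [terminal]
15. n9.depth = true  [terminal]
16. n10.depth = true  [terminal]
17. n7.lab = -4  [B.mk - 2]
18. n7.sig = -9  [-9]
19. n11.mk = 18  [S.val + B₀.sig - 2]
20. n13.mk = false  [terminal]
21. n14.sig = 26  [terminal]
22. n12.live = false  [f.mk == true]
23. n12.env = "xy"  ["xy"]
24. n15.mk = -3  [len(C.env) - 5]
25. n16.depth = false  [terminal]
26. n17.mk = false  [terminal]
27. n15.lab = 3  [B.mk + 6]
28. n15.sig = -5  [-5]
29. n11.lab = 10  [B₁.sig + 15]
30. n11.sig = 18  [18]
31. n0.wid = -3  [B₁.lab + S.val - 42]
32. n0.live = "rw"  ["rw"]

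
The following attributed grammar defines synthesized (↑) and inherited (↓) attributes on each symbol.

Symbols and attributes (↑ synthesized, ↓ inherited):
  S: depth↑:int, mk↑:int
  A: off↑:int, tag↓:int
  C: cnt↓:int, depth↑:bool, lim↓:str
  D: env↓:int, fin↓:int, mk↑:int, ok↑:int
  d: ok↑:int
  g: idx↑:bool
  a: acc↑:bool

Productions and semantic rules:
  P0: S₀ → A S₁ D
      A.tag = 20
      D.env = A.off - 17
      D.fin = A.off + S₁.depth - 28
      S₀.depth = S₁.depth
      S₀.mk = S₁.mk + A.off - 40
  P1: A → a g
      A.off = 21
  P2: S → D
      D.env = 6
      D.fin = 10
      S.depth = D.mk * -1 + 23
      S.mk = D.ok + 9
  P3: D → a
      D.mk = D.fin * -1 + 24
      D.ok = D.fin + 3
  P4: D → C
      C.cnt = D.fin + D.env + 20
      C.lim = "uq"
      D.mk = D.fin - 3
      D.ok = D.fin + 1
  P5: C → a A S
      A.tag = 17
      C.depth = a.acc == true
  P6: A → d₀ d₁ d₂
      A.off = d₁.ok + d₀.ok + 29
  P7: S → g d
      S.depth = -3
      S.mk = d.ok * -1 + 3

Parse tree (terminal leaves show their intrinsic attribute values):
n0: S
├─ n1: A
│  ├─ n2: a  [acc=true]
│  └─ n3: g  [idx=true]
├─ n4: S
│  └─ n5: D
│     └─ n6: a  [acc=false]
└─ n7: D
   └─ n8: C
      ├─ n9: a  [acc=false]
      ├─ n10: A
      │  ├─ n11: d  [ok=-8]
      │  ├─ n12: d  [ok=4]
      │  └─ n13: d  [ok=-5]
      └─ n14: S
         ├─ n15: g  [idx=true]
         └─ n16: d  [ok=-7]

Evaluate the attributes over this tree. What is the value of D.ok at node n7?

1. n1.tag = 20  [20]
2. n2.acc = true  [terminal]
3. n3.idx = true  [terminal]
4. n1.off = 21  [21]
5. n5.env = 6  [6]
6. n5.fin = 10  [10]
7. n6.acc = false  [terminal]
8. n5.mk = 14  [D.fin * -1 + 24]
9. n5.ok = 13  [D.fin + 3]
10. n4.depth = 9  [D.mk * -1 + 23]
11. n4.mk = 22  [D.ok + 9]
12. n7.env = 4  [A.off - 17]
13. n7.fin = 2  [A.off + S₁.depth - 28]
14. n8.cnt = 26  [D.fin + D.env + 20]
15. n8.lim = "uq"  ["uq"]
16. n9.acc = false  [terminal]
17. n10.tag = 17  [17]
18. n11.ok = -8  [terminal]
19. n12.ok = 4  [terminal]
20. n13.ok = -5  [terminal]
21. n10.off = 25  [d₁.ok + d₀.ok + 29]
22. n15.idx = true  [terminal]
23. n16.ok = -7  [terminal]
24. n14.depth = -3  [-3]
25. n14.mk = 10  [d.ok * -1 + 3]
26. n8.depth = false  [a.acc == true]
27. n7.mk = -1  [D.fin - 3]
28. n7.ok = 3  [D.fin + 1]
29. n0.depth = 9  [S₁.depth]
30. n0.mk = 3  [S₁.mk + A.off - 40]

3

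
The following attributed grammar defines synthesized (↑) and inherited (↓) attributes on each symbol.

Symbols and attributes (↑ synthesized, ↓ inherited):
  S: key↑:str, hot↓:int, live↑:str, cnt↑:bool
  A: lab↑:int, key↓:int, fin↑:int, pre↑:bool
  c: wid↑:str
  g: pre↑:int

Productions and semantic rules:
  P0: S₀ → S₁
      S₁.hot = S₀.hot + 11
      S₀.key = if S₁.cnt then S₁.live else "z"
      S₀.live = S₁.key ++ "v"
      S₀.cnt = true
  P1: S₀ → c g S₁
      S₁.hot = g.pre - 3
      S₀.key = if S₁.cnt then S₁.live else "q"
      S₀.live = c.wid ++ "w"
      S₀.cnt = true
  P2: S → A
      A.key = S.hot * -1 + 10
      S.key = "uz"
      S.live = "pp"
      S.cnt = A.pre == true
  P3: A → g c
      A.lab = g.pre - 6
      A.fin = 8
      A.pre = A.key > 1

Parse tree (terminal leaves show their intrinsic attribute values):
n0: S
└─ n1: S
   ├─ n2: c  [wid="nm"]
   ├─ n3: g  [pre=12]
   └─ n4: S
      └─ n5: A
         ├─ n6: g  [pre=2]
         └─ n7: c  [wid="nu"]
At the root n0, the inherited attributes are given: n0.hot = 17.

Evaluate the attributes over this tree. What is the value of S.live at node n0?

"qv"

1. n0.hot = 17  [given at root]
2. n1.hot = 28  [S₀.hot + 11]
3. n2.wid = "nm"  [terminal]
4. n3.pre = 12  [terminal]
5. n4.hot = 9  [g.pre - 3]
6. n5.key = 1  [S.hot * -1 + 10]
7. n6.pre = 2  [terminal]
8. n7.wid = "nu"  [terminal]
9. n5.lab = -4  [g.pre - 6]
10. n5.fin = 8  [8]
11. n5.pre = false  [A.key > 1]
12. n4.key = "uz"  ["uz"]
13. n4.live = "pp"  ["pp"]
14. n4.cnt = false  [A.pre == true]
15. n1.key = "q"  [if S₁.cnt then S₁.live else "q"]
16. n1.live = "nmw"  [c.wid ++ "w"]
17. n1.cnt = true  [true]
18. n0.key = "nmw"  [if S₁.cnt then S₁.live else "z"]
19. n0.live = "qv"  [S₁.key ++ "v"]
20. n0.cnt = true  [true]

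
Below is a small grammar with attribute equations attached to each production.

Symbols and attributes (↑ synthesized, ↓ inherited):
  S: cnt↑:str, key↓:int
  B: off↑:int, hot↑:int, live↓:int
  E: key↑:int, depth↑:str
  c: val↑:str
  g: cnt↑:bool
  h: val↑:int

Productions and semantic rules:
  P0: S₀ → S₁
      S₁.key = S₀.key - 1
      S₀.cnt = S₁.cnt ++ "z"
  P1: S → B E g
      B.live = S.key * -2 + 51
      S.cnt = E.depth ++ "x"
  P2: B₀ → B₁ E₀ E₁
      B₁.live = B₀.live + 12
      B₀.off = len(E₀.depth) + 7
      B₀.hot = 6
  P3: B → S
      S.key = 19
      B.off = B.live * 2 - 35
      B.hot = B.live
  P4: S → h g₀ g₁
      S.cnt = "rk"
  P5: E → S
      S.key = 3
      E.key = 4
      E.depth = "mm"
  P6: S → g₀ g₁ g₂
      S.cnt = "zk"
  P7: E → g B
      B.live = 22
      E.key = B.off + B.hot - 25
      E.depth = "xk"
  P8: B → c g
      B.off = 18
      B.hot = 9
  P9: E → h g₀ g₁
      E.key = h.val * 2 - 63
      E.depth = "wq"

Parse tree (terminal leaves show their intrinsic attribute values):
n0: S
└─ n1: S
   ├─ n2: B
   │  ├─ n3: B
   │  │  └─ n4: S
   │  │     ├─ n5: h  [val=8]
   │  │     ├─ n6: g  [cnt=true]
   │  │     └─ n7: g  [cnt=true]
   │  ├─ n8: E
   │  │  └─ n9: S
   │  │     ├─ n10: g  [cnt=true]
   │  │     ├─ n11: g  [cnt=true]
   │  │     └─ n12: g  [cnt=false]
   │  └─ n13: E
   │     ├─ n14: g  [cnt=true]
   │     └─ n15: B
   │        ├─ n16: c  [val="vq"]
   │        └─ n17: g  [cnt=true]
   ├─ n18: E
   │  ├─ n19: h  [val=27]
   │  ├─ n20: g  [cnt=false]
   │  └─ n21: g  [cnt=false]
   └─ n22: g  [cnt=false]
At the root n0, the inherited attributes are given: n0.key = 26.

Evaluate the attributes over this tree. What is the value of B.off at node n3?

1. n0.key = 26  [given at root]
2. n1.key = 25  [S₀.key - 1]
3. n2.live = 1  [S.key * -2 + 51]
4. n3.live = 13  [B₀.live + 12]
5. n4.key = 19  [19]
6. n5.val = 8  [terminal]
7. n6.cnt = true  [terminal]
8. n7.cnt = true  [terminal]
9. n4.cnt = "rk"  ["rk"]
10. n3.off = -9  [B.live * 2 - 35]
11. n3.hot = 13  [B.live]
12. n9.key = 3  [3]
13. n10.cnt = true  [terminal]
14. n11.cnt = true  [terminal]
15. n12.cnt = false  [terminal]
16. n9.cnt = "zk"  ["zk"]
17. n8.key = 4  [4]
18. n8.depth = "mm"  ["mm"]
19. n14.cnt = true  [terminal]
20. n15.live = 22  [22]
21. n16.val = "vq"  [terminal]
22. n17.cnt = true  [terminal]
23. n15.off = 18  [18]
24. n15.hot = 9  [9]
25. n13.key = 2  [B.off + B.hot - 25]
26. n13.depth = "xk"  ["xk"]
27. n2.off = 9  [len(E₀.depth) + 7]
28. n2.hot = 6  [6]
29. n19.val = 27  [terminal]
30. n20.cnt = false  [terminal]
31. n21.cnt = false  [terminal]
32. n18.key = -9  [h.val * 2 - 63]
33. n18.depth = "wq"  ["wq"]
34. n22.cnt = false  [terminal]
35. n1.cnt = "wqx"  [E.depth ++ "x"]
36. n0.cnt = "wqxz"  [S₁.cnt ++ "z"]

-9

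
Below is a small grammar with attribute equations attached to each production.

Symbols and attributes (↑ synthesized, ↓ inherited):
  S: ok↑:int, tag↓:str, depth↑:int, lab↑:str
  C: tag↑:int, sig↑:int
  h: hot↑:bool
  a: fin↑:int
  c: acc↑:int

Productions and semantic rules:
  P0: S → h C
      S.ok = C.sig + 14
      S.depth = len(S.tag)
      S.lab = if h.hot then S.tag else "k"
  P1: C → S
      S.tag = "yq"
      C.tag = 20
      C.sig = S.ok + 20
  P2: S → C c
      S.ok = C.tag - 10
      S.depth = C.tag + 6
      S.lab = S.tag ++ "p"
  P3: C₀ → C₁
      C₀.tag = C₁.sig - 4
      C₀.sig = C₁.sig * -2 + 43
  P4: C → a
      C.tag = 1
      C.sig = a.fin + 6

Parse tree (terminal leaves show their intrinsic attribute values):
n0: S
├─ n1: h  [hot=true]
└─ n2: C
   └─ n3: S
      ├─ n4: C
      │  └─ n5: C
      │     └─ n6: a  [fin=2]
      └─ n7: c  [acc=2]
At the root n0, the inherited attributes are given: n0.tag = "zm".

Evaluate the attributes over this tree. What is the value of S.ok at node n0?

1. n0.tag = "zm"  [given at root]
2. n1.hot = true  [terminal]
3. n3.tag = "yq"  ["yq"]
4. n6.fin = 2  [terminal]
5. n5.tag = 1  [1]
6. n5.sig = 8  [a.fin + 6]
7. n4.tag = 4  [C₁.sig - 4]
8. n4.sig = 27  [C₁.sig * -2 + 43]
9. n7.acc = 2  [terminal]
10. n3.ok = -6  [C.tag - 10]
11. n3.depth = 10  [C.tag + 6]
12. n3.lab = "yqp"  [S.tag ++ "p"]
13. n2.tag = 20  [20]
14. n2.sig = 14  [S.ok + 20]
15. n0.ok = 28  [C.sig + 14]
16. n0.depth = 2  [len(S.tag)]
17. n0.lab = "zm"  [if h.hot then S.tag else "k"]

28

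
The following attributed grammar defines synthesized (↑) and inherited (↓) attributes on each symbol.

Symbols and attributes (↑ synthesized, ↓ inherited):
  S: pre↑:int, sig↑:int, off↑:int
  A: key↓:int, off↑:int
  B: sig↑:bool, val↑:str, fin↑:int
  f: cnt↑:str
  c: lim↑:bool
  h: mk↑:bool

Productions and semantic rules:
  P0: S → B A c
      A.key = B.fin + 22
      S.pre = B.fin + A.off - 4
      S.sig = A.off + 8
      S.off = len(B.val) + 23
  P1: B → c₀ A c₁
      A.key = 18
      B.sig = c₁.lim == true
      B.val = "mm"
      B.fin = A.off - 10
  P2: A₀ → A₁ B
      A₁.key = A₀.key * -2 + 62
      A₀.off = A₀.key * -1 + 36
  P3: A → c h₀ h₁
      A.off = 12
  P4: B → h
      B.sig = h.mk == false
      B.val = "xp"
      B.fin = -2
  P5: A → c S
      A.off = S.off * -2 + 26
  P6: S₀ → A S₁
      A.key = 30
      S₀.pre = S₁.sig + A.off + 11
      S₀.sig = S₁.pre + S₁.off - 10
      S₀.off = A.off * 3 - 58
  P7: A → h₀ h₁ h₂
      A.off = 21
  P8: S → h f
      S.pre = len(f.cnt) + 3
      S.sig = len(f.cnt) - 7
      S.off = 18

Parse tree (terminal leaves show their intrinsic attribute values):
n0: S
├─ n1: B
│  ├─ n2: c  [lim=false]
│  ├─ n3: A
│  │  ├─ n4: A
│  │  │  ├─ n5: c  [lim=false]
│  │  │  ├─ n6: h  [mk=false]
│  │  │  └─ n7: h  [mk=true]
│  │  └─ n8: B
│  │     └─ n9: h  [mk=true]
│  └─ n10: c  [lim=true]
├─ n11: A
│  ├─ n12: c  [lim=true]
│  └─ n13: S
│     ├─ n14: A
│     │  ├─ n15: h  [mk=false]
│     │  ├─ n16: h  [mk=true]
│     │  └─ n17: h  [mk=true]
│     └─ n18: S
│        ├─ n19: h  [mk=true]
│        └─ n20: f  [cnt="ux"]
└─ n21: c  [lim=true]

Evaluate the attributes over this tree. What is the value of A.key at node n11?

30

1. n2.lim = false  [terminal]
2. n3.key = 18  [18]
3. n4.key = 26  [A₀.key * -2 + 62]
4. n5.lim = false  [terminal]
5. n6.mk = false  [terminal]
6. n7.mk = true  [terminal]
7. n4.off = 12  [12]
8. n9.mk = true  [terminal]
9. n8.sig = false  [h.mk == false]
10. n8.val = "xp"  ["xp"]
11. n8.fin = -2  [-2]
12. n3.off = 18  [A₀.key * -1 + 36]
13. n10.lim = true  [terminal]
14. n1.sig = true  [c₁.lim == true]
15. n1.val = "mm"  ["mm"]
16. n1.fin = 8  [A.off - 10]
17. n11.key = 30  [B.fin + 22]
18. n12.lim = true  [terminal]
19. n14.key = 30  [30]
20. n15.mk = false  [terminal]
21. n16.mk = true  [terminal]
22. n17.mk = true  [terminal]
23. n14.off = 21  [21]
24. n19.mk = true  [terminal]
25. n20.cnt = "ux"  [terminal]
26. n18.pre = 5  [len(f.cnt) + 3]
27. n18.sig = -5  [len(f.cnt) - 7]
28. n18.off = 18  [18]
29. n13.pre = 27  [S₁.sig + A.off + 11]
30. n13.sig = 13  [S₁.pre + S₁.off - 10]
31. n13.off = 5  [A.off * 3 - 58]
32. n11.off = 16  [S.off * -2 + 26]
33. n21.lim = true  [terminal]
34. n0.pre = 20  [B.fin + A.off - 4]
35. n0.sig = 24  [A.off + 8]
36. n0.off = 25  [len(B.val) + 23]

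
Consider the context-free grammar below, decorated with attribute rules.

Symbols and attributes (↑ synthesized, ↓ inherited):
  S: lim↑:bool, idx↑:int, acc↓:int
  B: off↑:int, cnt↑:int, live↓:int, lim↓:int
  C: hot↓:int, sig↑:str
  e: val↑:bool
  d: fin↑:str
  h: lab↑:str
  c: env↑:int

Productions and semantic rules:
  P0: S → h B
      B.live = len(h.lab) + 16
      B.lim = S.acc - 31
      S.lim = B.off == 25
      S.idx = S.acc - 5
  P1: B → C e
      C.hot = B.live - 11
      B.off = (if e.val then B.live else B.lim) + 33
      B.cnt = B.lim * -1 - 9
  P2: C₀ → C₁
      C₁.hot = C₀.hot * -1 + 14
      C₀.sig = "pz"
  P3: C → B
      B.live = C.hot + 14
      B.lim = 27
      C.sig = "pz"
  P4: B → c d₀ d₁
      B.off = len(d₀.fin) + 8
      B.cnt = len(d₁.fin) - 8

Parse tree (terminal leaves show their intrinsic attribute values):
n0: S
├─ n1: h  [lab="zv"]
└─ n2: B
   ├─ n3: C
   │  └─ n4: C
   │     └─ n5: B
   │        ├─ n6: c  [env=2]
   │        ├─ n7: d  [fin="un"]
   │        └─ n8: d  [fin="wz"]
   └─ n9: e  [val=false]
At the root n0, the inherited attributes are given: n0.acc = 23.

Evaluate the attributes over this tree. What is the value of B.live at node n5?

21

1. n0.acc = 23  [given at root]
2. n1.lab = "zv"  [terminal]
3. n2.live = 18  [len(h.lab) + 16]
4. n2.lim = -8  [S.acc - 31]
5. n3.hot = 7  [B.live - 11]
6. n4.hot = 7  [C₀.hot * -1 + 14]
7. n5.live = 21  [C.hot + 14]
8. n5.lim = 27  [27]
9. n6.env = 2  [terminal]
10. n7.fin = "un"  [terminal]
11. n8.fin = "wz"  [terminal]
12. n5.off = 10  [len(d₀.fin) + 8]
13. n5.cnt = -6  [len(d₁.fin) - 8]
14. n4.sig = "pz"  ["pz"]
15. n3.sig = "pz"  ["pz"]
16. n9.val = false  [terminal]
17. n2.off = 25  [(if e.val then B.live else B.lim) + 33]
18. n2.cnt = -1  [B.lim * -1 - 9]
19. n0.lim = true  [B.off == 25]
20. n0.idx = 18  [S.acc - 5]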